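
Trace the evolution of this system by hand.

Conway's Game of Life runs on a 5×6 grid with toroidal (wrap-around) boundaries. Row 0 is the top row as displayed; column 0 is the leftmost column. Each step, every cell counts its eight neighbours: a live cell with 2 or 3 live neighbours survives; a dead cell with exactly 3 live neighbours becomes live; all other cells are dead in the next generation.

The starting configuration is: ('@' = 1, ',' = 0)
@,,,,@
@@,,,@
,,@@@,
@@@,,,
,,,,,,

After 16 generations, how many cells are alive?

13

step 0: @,,,,@
@@,,,@
,,@@@,
@@@,,,
,,,,,,
step 1: ,@,,,@
,@@@,,
,,,@@,
,@@,,,
,,,,,@
step 2: ,@,,@,
@@,@,,
,,,,@,
,,@@@,
,@@,,,
step 3: ,,,@,,
@@@@@@
,@,,@@
,@@,@,
,@,,@,
step 4: ,,,,,,
,@,,,,
,,,,,,
,@@,@,
,@,,@,
step 5: ,,,,,,
,,,,,,
,@@,,,
,@@@,,
,@@@,,
step 6: ,,@,,,
,,,,,,
,@,@,,
@,,,,,
,@,@,,
step 7: ,,@,,,
,,@,,,
,,,,,,
@@,,,,
,@@,,,
step 8: ,,@@,,
,,,,,,
,@,,,,
@@@,,,
@,@,,,
step 9: ,@@@,,
,,@,,,
@@@,,,
@,@,,,
@,,,,,
step 10: ,@@@,,
@,,,,,
@,@@,,
@,@,,@
@,,@,,
step 11: @@@@,,
@,,,,,
@,@@,,
@,@,@@
@,,@@@
step 12: ,,@@,,
@,,,,@
@,@@@,
,,@,,,
,,,,,,
step 13: ,,,,,,
@,,,,@
@,@@@,
,@@,,,
,,@@,,
step 14: ,,,,,,
@@,@@@
@,@@@,
,,,,@,
,@@@,,
step 15: ,,,,,@
@@,,,,
@,@,,,
,,,,@@
,,@@,,
step 16: @@@,,,
@@,,,@
@,,,,,
,@@,@@
,,,@,@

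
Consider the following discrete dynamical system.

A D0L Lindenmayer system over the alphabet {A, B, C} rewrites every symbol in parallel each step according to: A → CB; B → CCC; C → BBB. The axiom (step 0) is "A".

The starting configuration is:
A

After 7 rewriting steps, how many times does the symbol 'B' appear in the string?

gen 0: A
gen 1: CB
gen 2: BBBCCC
gen 3: CCCCCCCCCBBBBBBBBB
gen 4: BBBBBBBBBBBBBBBBBBBBBBBBBBBCCCCCCCCCCCCCCCCCCCCCCCCCCC
gen 5: CCCCCCCCCCCCCCCCCCCCCCCCCCCCCCCCCCCCCCCCCCCCCCCCCCCCCCCCCC…BBBBBBBBBBBBBBBBBBBBBBBBBBBBBBBBBBBBBBBBBBBBBBBBBBBBBBBBBB  (len 162)
gen 6: BBBBBBBBBBBBBBBBBBBBBBBBBBBBBBBBBBBBBBBBBBBBBBBBBBBBBBBBBB…CCCCCCCCCCCCCCCCCCCCCCCCCCCCCCCCCCCCCCCCCCCCCCCCCCCCCCCCCC  (len 486)
gen 7: CCCCCCCCCCCCCCCCCCCCCCCCCCCCCCCCCCCCCCCCCCCCCCCCCCCCCCCCCC…BBBBBBBBBBBBBBBBBBBBBBBBBBBBBBBBBBBBBBBBBBBBBBBBBBBBBBBBBB  (len 1458)

729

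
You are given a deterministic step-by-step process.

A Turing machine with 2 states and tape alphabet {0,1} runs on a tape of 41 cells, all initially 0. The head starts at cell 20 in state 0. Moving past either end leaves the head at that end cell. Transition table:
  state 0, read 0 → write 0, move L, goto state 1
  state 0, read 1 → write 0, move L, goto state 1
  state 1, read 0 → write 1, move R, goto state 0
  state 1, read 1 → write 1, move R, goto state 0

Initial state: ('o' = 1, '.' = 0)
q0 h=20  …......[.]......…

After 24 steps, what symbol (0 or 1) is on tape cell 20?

0

gen 0: q0 h=20  …......[.]......…
gen 1: q1 h=19  …......[.]......…
gen 2: q0 h=20  ….....o[.]......…
gen 3: q1 h=19  …......[o]......…
gen 4: q0 h=20  ….....o[.]......…
gen 5: q1 h=19  …......[o]......…
gen 6: q0 h=20  ….....o[.]......…
gen 7: q1 h=19  …......[o]......…
gen 8: q0 h=20  ….....o[.]......…
gen 9: q1 h=19  …......[o]......…
gen 10: q0 h=20  ….....o[.]......…
gen 11: q1 h=19  …......[o]......…
gen 12: q0 h=20  ….....o[.]......…
gen 13: q1 h=19  …......[o]......…
gen 14: q0 h=20  ….....o[.]......…
gen 15: q1 h=19  …......[o]......…
gen 16: q0 h=20  ….....o[.]......…
gen 17: q1 h=19  …......[o]......…
gen 18: q0 h=20  ….....o[.]......…
gen 19: q1 h=19  …......[o]......…
gen 20: q0 h=20  ….....o[.]......…
gen 21: q1 h=19  …......[o]......…
gen 22: q0 h=20  ….....o[.]......…
gen 23: q1 h=19  …......[o]......…
gen 24: q0 h=20  ….....o[.]......…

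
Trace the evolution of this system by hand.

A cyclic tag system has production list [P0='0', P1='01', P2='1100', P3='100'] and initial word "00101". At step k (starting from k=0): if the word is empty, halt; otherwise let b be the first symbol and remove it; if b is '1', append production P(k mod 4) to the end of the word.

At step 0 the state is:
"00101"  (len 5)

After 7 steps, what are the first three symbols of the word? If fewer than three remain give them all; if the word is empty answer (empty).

000

gen 0: "00101"  (len 5)
gen 1: "0101"  (len 4)
gen 2: "101"  (len 3)
gen 3: "011100"  (len 6)
gen 4: "11100"  (len 5)
gen 5: "11000"  (len 5)
gen 6: "100001"  (len 6)
gen 7: "000011100"  (len 9)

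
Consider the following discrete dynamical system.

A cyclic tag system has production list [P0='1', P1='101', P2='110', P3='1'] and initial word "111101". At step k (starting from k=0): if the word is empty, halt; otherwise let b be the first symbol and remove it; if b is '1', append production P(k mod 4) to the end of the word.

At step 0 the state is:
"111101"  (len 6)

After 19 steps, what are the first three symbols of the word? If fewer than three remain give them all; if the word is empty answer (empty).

011

[0] "111101"  (len 6)
[1] "111011"  (len 6)
[2] "11011101"  (len 8)
[3] "1011101110"  (len 10)
[4] "0111011101"  (len 10)
[5] "111011101"  (len 9)
[6] "11011101101"  (len 11)
[7] "1011101101110"  (len 13)
[8] "0111011011101"  (len 13)
[9] "111011011101"  (len 12)
[10] "11011011101101"  (len 14)
[11] "1011011101101110"  (len 16)
[12] "0110111011011101"  (len 16)
[13] "110111011011101"  (len 15)
[14] "10111011011101101"  (len 17)
[15] "0111011011101101110"  (len 19)
[16] "111011011101101110"  (len 18)
[17] "110110111011011101"  (len 18)
[18] "10110111011011101101"  (len 20)
[19] "0110111011011101101110"  (len 22)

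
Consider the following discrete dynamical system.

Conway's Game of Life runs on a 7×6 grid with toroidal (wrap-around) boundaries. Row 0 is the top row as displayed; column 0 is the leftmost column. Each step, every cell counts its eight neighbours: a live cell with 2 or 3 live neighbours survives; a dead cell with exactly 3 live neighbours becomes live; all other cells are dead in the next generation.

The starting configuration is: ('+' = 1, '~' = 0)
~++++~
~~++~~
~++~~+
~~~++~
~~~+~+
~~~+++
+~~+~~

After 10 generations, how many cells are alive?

8

step 0: ~++++~
~~++~~
~++~~+
~~~++~
~~~+~+
~~~+++
+~~+~~
step 1: ~+~~+~
+~~~~~
~+~~~~
+~~+~+
~~+~~+
+~++~+
++~~~~
step 2: ~+~~~+
++~~~~
~+~~~+
+++~++
~~+~~~
~~++++
~~~++~
step 3: ~++~++
~++~~+
~~~~+~
~~++++
~~~~~~
~~+~~+
+~~~~~
step 4: ~~++++
~++~~+
++~~~~
~~~+++
~~+~~+
~~~~~~
+~+++~
step 5: ~~~~~~
~~~~~+
~+~+~~
~+++++
~~~+~+
~++~++
~++~~~
step 6: ~~~~~~
~~~~~~
~+~+~+
~+~~~+
~~~~~~
~+~~++
++++~~
step 7: ~++~~~
~~~~~~
~~+~+~
~~+~+~
~~~~++
~+~+++
++++++
step 8: ~~~~++
~+++~~
~~~~~~
~~~~+~
+~+~~~
~+~~~~
~~~~~~
step 9: ~~+++~
~~+++~
~~++~~
~~~~~~
~+~~~~
~+~~~~
~~~~~~
step 10: ~~+~+~
~+~~~~
~~+~+~
~~+~~~
~~~~~~
~~~~~~
~~++~~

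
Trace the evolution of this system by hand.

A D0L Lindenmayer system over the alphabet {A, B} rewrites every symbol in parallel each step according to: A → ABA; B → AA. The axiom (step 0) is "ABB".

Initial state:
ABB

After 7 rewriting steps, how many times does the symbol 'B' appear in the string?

808

[0] ABB
[1] ABAAAAA
[2] ABAAAABAABAABAABAABA
[3] ABAAAABAABAABAABAAAABAABAAAABAABAAAABAABAAAABAABAAAABA
[4] ABAAAABAABAABAABAAAABAABAAAABAABAAAABAABAAAABAABAABAABAAAA…ABAABAABAAAABAABAAAABAABAABAABAAAABAABAAAABAABAABAABAAAABA  (len 148)
[5] ABAAAABAABAABAABAAAABAABAAAABAABAAAABAABAAAABAABAABAABAAAA…AAAABAABAABAABAAAABAABAAAABAABAAAABAABAAAABAABAABAABAAAABA  (len 404)
[6] ABAAAABAABAABAABAAAABAABAAAABAABAAAABAABAAAABAABAABAABAAAA…AAAABAABAABAABAAAABAABAAAABAABAAAABAABAAAABAABAABAABAAAABA  (len 1104)
[7] ABAAAABAABAABAABAAAABAABAAAABAABAAAABAABAAAABAABAABAABAAAA…AAAABAABAABAABAAAABAABAAAABAABAAAABAABAAAABAABAABAABAAAABA  (len 3016)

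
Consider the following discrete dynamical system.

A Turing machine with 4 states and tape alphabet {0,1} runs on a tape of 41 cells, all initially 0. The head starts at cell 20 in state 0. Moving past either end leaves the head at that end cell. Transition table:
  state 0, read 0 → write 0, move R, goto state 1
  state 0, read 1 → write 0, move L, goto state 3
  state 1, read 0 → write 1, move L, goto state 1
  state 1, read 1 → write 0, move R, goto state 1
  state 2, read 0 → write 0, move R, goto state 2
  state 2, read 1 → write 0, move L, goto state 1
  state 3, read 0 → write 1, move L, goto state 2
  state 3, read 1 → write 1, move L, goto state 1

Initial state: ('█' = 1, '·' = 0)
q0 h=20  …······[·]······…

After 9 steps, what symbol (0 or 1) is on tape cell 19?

1

k=0  q0 h=20  …······[·]······…
k=1  q1 h=21  …······[·]······…
k=2  q1 h=20  …······[·]█·····…
k=3  q1 h=19  …······[·]██····…
k=4  q1 h=18  …······[·]███···…
k=5  q1 h=17  …······[·]████··…
k=6  q1 h=16  …······[·]█████·…
k=7  q1 h=15  …······[·]██████…
k=8  q1 h=14  …······[·]██████…
k=9  q1 h=13  …······[·]██████…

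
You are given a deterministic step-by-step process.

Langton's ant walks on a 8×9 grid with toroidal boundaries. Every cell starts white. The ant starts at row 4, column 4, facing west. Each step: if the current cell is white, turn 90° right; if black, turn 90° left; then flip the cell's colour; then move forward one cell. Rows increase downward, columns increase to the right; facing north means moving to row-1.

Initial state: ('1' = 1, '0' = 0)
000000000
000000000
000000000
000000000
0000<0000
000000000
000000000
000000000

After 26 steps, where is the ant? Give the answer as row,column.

5,7

gen 0: 000000000
000000000
000000000
000000000
0000<0000
000000000
000000000
000000000
gen 1: 000000000
000000000
000000000
0000^0000
000010000
000000000
000000000
000000000
gen 2: 000000000
000000000
000000000
00001>000
000010000
000000000
000000000
000000000
gen 3: 000000000
000000000
000000000
000011000
00001v000
000000000
000000000
000000000
gen 4: 000000000
000000000
000000000
000011000
0000<1000
000000000
000000000
000000000
gen 5: 000000000
000000000
000000000
000011000
000001000
0000v0000
000000000
000000000
gen 6: 000000000
000000000
000000000
000011000
000001000
000<10000
000000000
000000000
gen 7: 000000000
000000000
000000000
000011000
000^01000
000110000
000000000
000000000
gen 8: 000000000
000000000
000000000
000011000
0001>1000
000110000
000000000
000000000
gen 9: 000000000
000000000
000000000
000011000
000111000
0001v0000
000000000
000000000
gen 10: 000000000
000000000
000000000
000011000
000111000
00010>000
000000000
000000000
gen 11: 000000000
000000000
000000000
000011000
000111000
000101000
00000v000
000000000
gen 12: 000000000
000000000
000000000
000011000
000111000
000101000
0000<1000
000000000
gen 13: 000000000
000000000
000000000
000011000
000111000
0001^1000
000011000
000000000
gen 14: 000000000
000000000
000000000
000011000
000111000
00011>000
000011000
000000000
gen 15: 000000000
000000000
000000000
000011000
00011^000
000110000
000011000
000000000
gen 16: 000000000
000000000
000000000
000011000
0001<0000
000110000
000011000
000000000
gen 17: 000000000
000000000
000000000
000011000
000100000
0001v0000
000011000
000000000
gen 18: 000000000
000000000
000000000
000011000
000100000
00010>000
000011000
000000000
gen 19: 000000000
000000000
000000000
000011000
000100000
000101000
00001v000
000000000
gen 20: 000000000
000000000
000000000
000011000
000100000
000101000
000010>00
000000000
gen 21: 000000000
000000000
000000000
000011000
000100000
000101000
000010100
000000v00
gen 22: 000000000
000000000
000000000
000011000
000100000
000101000
000010100
00000<100
gen 23: 000000000
000000000
000000000
000011000
000100000
000101000
00001^100
000001100
gen 24: 000000000
000000000
000000000
000011000
000100000
000101000
000011>00
000001100
gen 25: 000000000
000000000
000000000
000011000
000100000
000101^00
000011000
000001100
gen 26: 000000000
000000000
000000000
000011000
000100000
0001011>0
000011000
000001100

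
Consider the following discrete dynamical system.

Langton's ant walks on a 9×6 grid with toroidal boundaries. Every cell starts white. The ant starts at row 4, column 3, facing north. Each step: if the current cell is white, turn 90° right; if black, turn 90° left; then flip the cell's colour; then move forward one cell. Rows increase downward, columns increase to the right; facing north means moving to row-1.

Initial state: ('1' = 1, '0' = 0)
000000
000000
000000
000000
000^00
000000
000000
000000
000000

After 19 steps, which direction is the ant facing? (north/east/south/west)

west

k=0  000000
000000
000000
000000
000^00
000000
000000
000000
000000
k=1  000000
000000
000000
000000
0001>0
000000
000000
000000
000000
k=2  000000
000000
000000
000000
000110
0000v0
000000
000000
000000
k=3  000000
000000
000000
000000
000110
000<10
000000
000000
000000
k=4  000000
000000
000000
000000
000^10
000110
000000
000000
000000
k=5  000000
000000
000000
000000
00<010
000110
000000
000000
000000
k=6  000000
000000
000000
00^000
001010
000110
000000
000000
000000
k=7  000000
000000
000000
001>00
001010
000110
000000
000000
000000
k=8  000000
000000
000000
001100
001v10
000110
000000
000000
000000
k=9  000000
000000
000000
001100
00<110
000110
000000
000000
000000
k=10  000000
000000
000000
001100
000110
00v110
000000
000000
000000
k=11  000000
000000
000000
001100
000110
0<1110
000000
000000
000000
k=12  000000
000000
000000
001100
0^0110
011110
000000
000000
000000
k=13  000000
000000
000000
001100
01>110
011110
000000
000000
000000
k=14  000000
000000
000000
001100
011110
01v110
000000
000000
000000
k=15  000000
000000
000000
001100
011110
010>10
000000
000000
000000
k=16  000000
000000
000000
001100
011^10
010010
000000
000000
000000
k=17  000000
000000
000000
001100
01<010
010010
000000
000000
000000
k=18  000000
000000
000000
001100
010010
01v010
000000
000000
000000
k=19  000000
000000
000000
001100
010010
0<1010
000000
000000
000000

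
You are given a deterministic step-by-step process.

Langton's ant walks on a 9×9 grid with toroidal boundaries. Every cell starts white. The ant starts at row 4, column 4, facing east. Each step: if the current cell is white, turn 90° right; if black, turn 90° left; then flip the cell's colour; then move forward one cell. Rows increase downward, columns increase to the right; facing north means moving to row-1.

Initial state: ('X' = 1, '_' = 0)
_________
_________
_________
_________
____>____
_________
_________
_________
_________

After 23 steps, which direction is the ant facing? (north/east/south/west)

south

0) _________
_________
_________
_________
____>____
_________
_________
_________
_________
1) _________
_________
_________
_________
____X____
____v____
_________
_________
_________
2) _________
_________
_________
_________
____X____
___<X____
_________
_________
_________
3) _________
_________
_________
_________
___^X____
___XX____
_________
_________
_________
4) _________
_________
_________
_________
___X>____
___XX____
_________
_________
_________
5) _________
_________
_________
____^____
___X_____
___XX____
_________
_________
_________
6) _________
_________
_________
____X>___
___X_____
___XX____
_________
_________
_________
7) _________
_________
_________
____XX___
___X_v___
___XX____
_________
_________
_________
8) _________
_________
_________
____XX___
___X<X___
___XX____
_________
_________
_________
9) _________
_________
_________
____^X___
___XXX___
___XX____
_________
_________
_________
10) _________
_________
_________
___<_X___
___XXX___
___XX____
_________
_________
_________
11) _________
_________
___^_____
___X_X___
___XXX___
___XX____
_________
_________
_________
12) _________
_________
___X>____
___X_X___
___XXX___
___XX____
_________
_________
_________
13) _________
_________
___XX____
___XvX___
___XXX___
___XX____
_________
_________
_________
14) _________
_________
___XX____
___<XX___
___XXX___
___XX____
_________
_________
_________
15) _________
_________
___XX____
____XX___
___vXX___
___XX____
_________
_________
_________
16) _________
_________
___XX____
____XX___
____>X___
___XX____
_________
_________
_________
17) _________
_________
___XX____
____^X___
_____X___
___XX____
_________
_________
_________
18) _________
_________
___XX____
___<_X___
_____X___
___XX____
_________
_________
_________
19) _________
_________
___^X____
___X_X___
_____X___
___XX____
_________
_________
_________
20) _________
_________
__<_X____
___X_X___
_____X___
___XX____
_________
_________
_________
21) _________
__^______
__X_X____
___X_X___
_____X___
___XX____
_________
_________
_________
22) _________
__X>_____
__X_X____
___X_X___
_____X___
___XX____
_________
_________
_________
23) _________
__XX_____
__XvX____
___X_X___
_____X___
___XX____
_________
_________
_________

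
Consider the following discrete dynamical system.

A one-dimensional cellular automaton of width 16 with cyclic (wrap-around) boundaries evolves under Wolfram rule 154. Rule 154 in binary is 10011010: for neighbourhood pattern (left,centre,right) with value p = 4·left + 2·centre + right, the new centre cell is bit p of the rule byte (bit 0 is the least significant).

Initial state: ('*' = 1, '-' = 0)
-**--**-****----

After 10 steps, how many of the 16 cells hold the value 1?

9

gen 0: -**--**-****----
gen 1: **-***--***-*---
gen 2: *--**-****---*-*
gen 3: -***--***-*-*--*
gen 4: -**-****-----**-
gen 5: **--***-*---**-*
gen 6: *-****---*-**--*
gen 7: --***-*-*--*-***
gen 8: ****-----**--**-
gen 9: ***-*---**-***--
gen 10: **---*-**--**-**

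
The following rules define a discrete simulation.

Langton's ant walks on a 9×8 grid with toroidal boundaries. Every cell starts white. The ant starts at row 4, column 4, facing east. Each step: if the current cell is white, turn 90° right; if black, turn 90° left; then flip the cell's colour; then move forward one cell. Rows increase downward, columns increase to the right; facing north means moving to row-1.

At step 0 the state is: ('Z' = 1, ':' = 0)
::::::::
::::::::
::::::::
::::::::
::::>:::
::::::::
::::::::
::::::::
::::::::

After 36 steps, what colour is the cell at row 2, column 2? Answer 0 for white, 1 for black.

0

[0] ::::::::
::::::::
::::::::
::::::::
::::>:::
::::::::
::::::::
::::::::
::::::::
[1] ::::::::
::::::::
::::::::
::::::::
::::Z:::
::::v:::
::::::::
::::::::
::::::::
[2] ::::::::
::::::::
::::::::
::::::::
::::Z:::
:::<Z:::
::::::::
::::::::
::::::::
[3] ::::::::
::::::::
::::::::
::::::::
:::^Z:::
:::ZZ:::
::::::::
::::::::
::::::::
[4] ::::::::
::::::::
::::::::
::::::::
:::Z>:::
:::ZZ:::
::::::::
::::::::
::::::::
[5] ::::::::
::::::::
::::::::
::::^:::
:::Z::::
:::ZZ:::
::::::::
::::::::
::::::::
[6] ::::::::
::::::::
::::::::
::::Z>::
:::Z::::
:::ZZ:::
::::::::
::::::::
::::::::
[7] ::::::::
::::::::
::::::::
::::ZZ::
:::Z:v::
:::ZZ:::
::::::::
::::::::
::::::::
[8] ::::::::
::::::::
::::::::
::::ZZ::
:::Z<Z::
:::ZZ:::
::::::::
::::::::
::::::::
[9] ::::::::
::::::::
::::::::
::::^Z::
:::ZZZ::
:::ZZ:::
::::::::
::::::::
::::::::
[10] ::::::::
::::::::
::::::::
:::<:Z::
:::ZZZ::
:::ZZ:::
::::::::
::::::::
::::::::
[11] ::::::::
::::::::
:::^::::
:::Z:Z::
:::ZZZ::
:::ZZ:::
::::::::
::::::::
::::::::
[12] ::::::::
::::::::
:::Z>:::
:::Z:Z::
:::ZZZ::
:::ZZ:::
::::::::
::::::::
::::::::
[13] ::::::::
::::::::
:::ZZ:::
:::ZvZ::
:::ZZZ::
:::ZZ:::
::::::::
::::::::
::::::::
[14] ::::::::
::::::::
:::ZZ:::
:::<ZZ::
:::ZZZ::
:::ZZ:::
::::::::
::::::::
::::::::
[15] ::::::::
::::::::
:::ZZ:::
::::ZZ::
:::vZZ::
:::ZZ:::
::::::::
::::::::
::::::::
[16] ::::::::
::::::::
:::ZZ:::
::::ZZ::
::::>Z::
:::ZZ:::
::::::::
::::::::
::::::::
[17] ::::::::
::::::::
:::ZZ:::
::::^Z::
:::::Z::
:::ZZ:::
::::::::
::::::::
::::::::
[18] ::::::::
::::::::
:::ZZ:::
:::<:Z::
:::::Z::
:::ZZ:::
::::::::
::::::::
::::::::
[19] ::::::::
::::::::
:::^Z:::
:::Z:Z::
:::::Z::
:::ZZ:::
::::::::
::::::::
::::::::
[20] ::::::::
::::::::
::<:Z:::
:::Z:Z::
:::::Z::
:::ZZ:::
::::::::
::::::::
::::::::
[21] ::::::::
::^:::::
::Z:Z:::
:::Z:Z::
:::::Z::
:::ZZ:::
::::::::
::::::::
::::::::
[22] ::::::::
::Z>::::
::Z:Z:::
:::Z:Z::
:::::Z::
:::ZZ:::
::::::::
::::::::
::::::::
[23] ::::::::
::ZZ::::
::ZvZ:::
:::Z:Z::
:::::Z::
:::ZZ:::
::::::::
::::::::
::::::::
[24] ::::::::
::ZZ::::
::<ZZ:::
:::Z:Z::
:::::Z::
:::ZZ:::
::::::::
::::::::
::::::::
[25] ::::::::
::ZZ::::
:::ZZ:::
::vZ:Z::
:::::Z::
:::ZZ:::
::::::::
::::::::
::::::::
[26] ::::::::
::ZZ::::
:::ZZ:::
:<ZZ:Z::
:::::Z::
:::ZZ:::
::::::::
::::::::
::::::::
[27] ::::::::
::ZZ::::
:^:ZZ:::
:ZZZ:Z::
:::::Z::
:::ZZ:::
::::::::
::::::::
::::::::
[28] ::::::::
::ZZ::::
:Z>ZZ:::
:ZZZ:Z::
:::::Z::
:::ZZ:::
::::::::
::::::::
::::::::
[29] ::::::::
::ZZ::::
:ZZZZ:::
:ZvZ:Z::
:::::Z::
:::ZZ:::
::::::::
::::::::
::::::::
[30] ::::::::
::ZZ::::
:ZZZZ:::
:Z:>:Z::
:::::Z::
:::ZZ:::
::::::::
::::::::
::::::::
[31] ::::::::
::ZZ::::
:ZZ^Z:::
:Z:::Z::
:::::Z::
:::ZZ:::
::::::::
::::::::
::::::::
[32] ::::::::
::ZZ::::
:Z<:Z:::
:Z:::Z::
:::::Z::
:::ZZ:::
::::::::
::::::::
::::::::
[33] ::::::::
::ZZ::::
:Z::Z:::
:Zv::Z::
:::::Z::
:::ZZ:::
::::::::
::::::::
::::::::
[34] ::::::::
::ZZ::::
:Z::Z:::
:<Z::Z::
:::::Z::
:::ZZ:::
::::::::
::::::::
::::::::
[35] ::::::::
::ZZ::::
:Z::Z:::
::Z::Z::
:v:::Z::
:::ZZ:::
::::::::
::::::::
::::::::
[36] ::::::::
::ZZ::::
:Z::Z:::
::Z::Z::
<Z:::Z::
:::ZZ:::
::::::::
::::::::
::::::::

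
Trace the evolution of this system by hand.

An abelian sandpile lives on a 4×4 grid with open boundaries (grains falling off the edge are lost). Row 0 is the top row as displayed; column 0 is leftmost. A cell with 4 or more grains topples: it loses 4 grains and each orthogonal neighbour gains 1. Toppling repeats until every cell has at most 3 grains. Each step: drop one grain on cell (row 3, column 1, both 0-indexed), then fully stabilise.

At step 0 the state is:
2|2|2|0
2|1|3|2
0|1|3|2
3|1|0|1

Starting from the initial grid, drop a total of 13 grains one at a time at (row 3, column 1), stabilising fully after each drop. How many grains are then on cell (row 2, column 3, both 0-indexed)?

[0] 2|2|2|0
2|1|3|2
0|1|3|2
3|1|0|1
[1] 2|2|2|0
2|1|3|2
0|1|3|2
3|2|0|1
[2] 2|2|2|0
2|1|3|2
0|1|3|2
3|3|0|1
[3] 2|2|2|0
2|1|3|2
1|2|3|2
0|1|1|1
[4] 2|2|2|0
2|1|3|2
1|2|3|2
0|2|1|1
[5] 2|2|2|0
2|1|3|2
1|2|3|2
0|3|1|1
[6] 2|2|2|0
2|1|3|2
1|3|3|2
1|0|2|1
[7] 2|2|2|0
2|1|3|2
1|3|3|2
1|1|2|1
[8] 2|2|2|0
2|1|3|2
1|3|3|2
1|2|2|1
[9] 2|2|2|0
2|1|3|2
1|3|3|2
1|3|2|1
[10] 2|2|3|0
2|3|0|3
2|1|2|3
2|2|0|2
[11] 2|2|3|0
2|3|0|3
2|1|2|3
2|3|0|2
[12] 2|2|3|0
2|3|0|3
2|2|2|3
3|0|1|2
[13] 2|2|3|0
2|3|0|3
2|2|2|3
3|1|1|2

3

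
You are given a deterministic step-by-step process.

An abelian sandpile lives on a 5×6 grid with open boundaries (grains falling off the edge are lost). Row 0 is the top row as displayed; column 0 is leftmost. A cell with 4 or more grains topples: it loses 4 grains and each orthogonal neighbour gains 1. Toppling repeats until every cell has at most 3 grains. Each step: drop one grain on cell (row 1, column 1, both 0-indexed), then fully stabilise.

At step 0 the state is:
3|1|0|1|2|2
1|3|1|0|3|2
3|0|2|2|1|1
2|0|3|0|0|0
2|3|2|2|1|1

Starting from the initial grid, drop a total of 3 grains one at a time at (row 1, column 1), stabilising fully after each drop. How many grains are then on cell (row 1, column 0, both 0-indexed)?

2

k=0  3|1|0|1|2|2
1|3|1|0|3|2
3|0|2|2|1|1
2|0|3|0|0|0
2|3|2|2|1|1
k=1  3|2|0|1|2|2
2|0|2|0|3|2
3|1|2|2|1|1
2|0|3|0|0|0
2|3|2|2|1|1
k=2  3|2|0|1|2|2
2|1|2|0|3|2
3|1|2|2|1|1
2|0|3|0|0|0
2|3|2|2|1|1
k=3  3|2|0|1|2|2
2|2|2|0|3|2
3|1|2|2|1|1
2|0|3|0|0|0
2|3|2|2|1|1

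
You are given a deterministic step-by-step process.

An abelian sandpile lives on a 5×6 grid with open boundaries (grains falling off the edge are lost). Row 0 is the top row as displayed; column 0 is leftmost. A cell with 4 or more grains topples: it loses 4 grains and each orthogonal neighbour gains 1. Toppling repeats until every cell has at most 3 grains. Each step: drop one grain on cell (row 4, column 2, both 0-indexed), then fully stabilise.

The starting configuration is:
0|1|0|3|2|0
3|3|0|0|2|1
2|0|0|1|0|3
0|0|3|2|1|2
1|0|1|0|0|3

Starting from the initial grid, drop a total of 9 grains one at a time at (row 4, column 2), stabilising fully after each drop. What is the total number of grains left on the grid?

41

[0] 0|1|0|3|2|0
3|3|0|0|2|1
2|0|0|1|0|3
0|0|3|2|1|2
1|0|1|0|0|3
[1] 0|1|0|3|2|0
3|3|0|0|2|1
2|0|0|1|0|3
0|0|3|2|1|2
1|0|2|0|0|3
[2] 0|1|0|3|2|0
3|3|0|0|2|1
2|0|0|1|0|3
0|0|3|2|1|2
1|0|3|0|0|3
[3] 0|1|0|3|2|0
3|3|0|0|2|1
2|0|1|1|0|3
0|1|0|3|1|2
1|1|1|1|0|3
[4] 0|1|0|3|2|0
3|3|0|0|2|1
2|0|1|1|0|3
0|1|0|3|1|2
1|1|2|1|0|3
[5] 0|1|0|3|2|0
3|3|0|0|2|1
2|0|1|1|0|3
0|1|0|3|1|2
1|1|3|1|0|3
[6] 0|1|0|3|2|0
3|3|0|0|2|1
2|0|1|1|0|3
0|1|1|3|1|2
1|2|0|2|0|3
[7] 0|1|0|3|2|0
3|3|0|0|2|1
2|0|1|1|0|3
0|1|1|3|1|2
1|2|1|2|0|3
[8] 0|1|0|3|2|0
3|3|0|0|2|1
2|0|1|1|0|3
0|1|1|3|1|2
1|2|2|2|0|3
[9] 0|1|0|3|2|0
3|3|0|0|2|1
2|0|1|1|0|3
0|1|1|3|1|2
1|2|3|2|0|3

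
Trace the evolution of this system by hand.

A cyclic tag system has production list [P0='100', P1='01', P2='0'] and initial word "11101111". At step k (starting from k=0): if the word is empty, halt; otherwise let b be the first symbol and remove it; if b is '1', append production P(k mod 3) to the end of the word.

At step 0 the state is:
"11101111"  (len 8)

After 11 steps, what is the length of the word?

gen 0: "11101111"  (len 8)
gen 1: "1101111100"  (len 10)
gen 2: "10111110001"  (len 11)
gen 3: "01111100010"  (len 11)
gen 4: "1111100010"  (len 10)
gen 5: "11110001001"  (len 11)
gen 6: "11100010010"  (len 11)
gen 7: "1100010010100"  (len 13)
gen 8: "10001001010001"  (len 14)
gen 9: "00010010100010"  (len 14)
gen 10: "0010010100010"  (len 13)
gen 11: "010010100010"  (len 12)

12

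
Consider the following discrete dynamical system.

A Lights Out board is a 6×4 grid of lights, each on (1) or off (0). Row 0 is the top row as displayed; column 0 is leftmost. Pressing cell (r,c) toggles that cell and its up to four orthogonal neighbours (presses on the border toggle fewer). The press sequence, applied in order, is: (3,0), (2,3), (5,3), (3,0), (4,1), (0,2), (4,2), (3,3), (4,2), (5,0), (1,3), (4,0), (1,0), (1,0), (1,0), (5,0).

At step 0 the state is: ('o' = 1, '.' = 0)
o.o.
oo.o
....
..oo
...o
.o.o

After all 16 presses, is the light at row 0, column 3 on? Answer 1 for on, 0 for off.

t=0: o.o.
oo.o
....
..oo
...o
.o.o
t=1: o.o.
oo.o
o...
oooo
o..o
.o.o
t=2: o.o.
oo..
o.oo
ooo.
o..o
.o.o
t=3: o.o.
oo..
o.oo
ooo.
o...
.oo.
t=4: o.o.
oo..
..oo
..o.
....
.oo.
t=5: o.o.
oo..
..oo
.oo.
ooo.
..o.
t=6: oo.o
ooo.
..oo
.oo.
ooo.
..o.
t=7: oo.o
ooo.
..oo
.o..
o..o
....
t=8: oo.o
ooo.
..o.
.ooo
o...
....
t=9: oo.o
ooo.
..o.
.o.o
oooo
..o.
t=10: oo.o
ooo.
..o.
.o.o
.ooo
ooo.
t=11: oo..
oo.o
..oo
.o.o
.ooo
ooo.
t=12: oo..
oo.o
..oo
oo.o
o.oo
.oo.
t=13: .o..
...o
o.oo
oo.o
o.oo
.oo.
t=14: oo..
oo.o
..oo
oo.o
o.oo
.oo.
t=15: .o..
...o
o.oo
oo.o
o.oo
.oo.
t=16: .o..
...o
o.oo
oo.o
..oo
o.o.

0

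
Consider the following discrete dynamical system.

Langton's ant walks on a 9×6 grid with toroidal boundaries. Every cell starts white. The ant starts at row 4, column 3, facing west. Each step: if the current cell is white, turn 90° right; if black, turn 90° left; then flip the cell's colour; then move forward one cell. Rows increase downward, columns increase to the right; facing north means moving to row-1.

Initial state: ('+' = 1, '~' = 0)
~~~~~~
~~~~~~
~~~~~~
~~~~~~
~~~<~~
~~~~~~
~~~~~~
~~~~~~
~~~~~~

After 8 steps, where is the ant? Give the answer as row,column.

0) ~~~~~~
~~~~~~
~~~~~~
~~~~~~
~~~<~~
~~~~~~
~~~~~~
~~~~~~
~~~~~~
1) ~~~~~~
~~~~~~
~~~~~~
~~~^~~
~~~+~~
~~~~~~
~~~~~~
~~~~~~
~~~~~~
2) ~~~~~~
~~~~~~
~~~~~~
~~~+>~
~~~+~~
~~~~~~
~~~~~~
~~~~~~
~~~~~~
3) ~~~~~~
~~~~~~
~~~~~~
~~~++~
~~~+v~
~~~~~~
~~~~~~
~~~~~~
~~~~~~
4) ~~~~~~
~~~~~~
~~~~~~
~~~++~
~~~<+~
~~~~~~
~~~~~~
~~~~~~
~~~~~~
5) ~~~~~~
~~~~~~
~~~~~~
~~~++~
~~~~+~
~~~v~~
~~~~~~
~~~~~~
~~~~~~
6) ~~~~~~
~~~~~~
~~~~~~
~~~++~
~~~~+~
~~<+~~
~~~~~~
~~~~~~
~~~~~~
7) ~~~~~~
~~~~~~
~~~~~~
~~~++~
~~^~+~
~~++~~
~~~~~~
~~~~~~
~~~~~~
8) ~~~~~~
~~~~~~
~~~~~~
~~~++~
~~+>+~
~~++~~
~~~~~~
~~~~~~
~~~~~~

4,3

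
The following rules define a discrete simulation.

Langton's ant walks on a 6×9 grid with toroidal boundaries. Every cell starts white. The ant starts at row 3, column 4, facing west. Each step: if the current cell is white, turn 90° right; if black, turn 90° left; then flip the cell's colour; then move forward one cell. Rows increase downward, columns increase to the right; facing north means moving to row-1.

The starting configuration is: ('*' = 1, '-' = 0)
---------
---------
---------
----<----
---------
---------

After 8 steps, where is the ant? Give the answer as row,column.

3,4

[0] ---------
---------
---------
----<----
---------
---------
[1] ---------
---------
----^----
----*----
---------
---------
[2] ---------
---------
----*>---
----*----
---------
---------
[3] ---------
---------
----**---
----*v---
---------
---------
[4] ---------
---------
----**---
----<*---
---------
---------
[5] ---------
---------
----**---
-----*---
----v----
---------
[6] ---------
---------
----**---
-----*---
---<*----
---------
[7] ---------
---------
----**---
---^-*---
---**----
---------
[8] ---------
---------
----**---
---*>*---
---**----
---------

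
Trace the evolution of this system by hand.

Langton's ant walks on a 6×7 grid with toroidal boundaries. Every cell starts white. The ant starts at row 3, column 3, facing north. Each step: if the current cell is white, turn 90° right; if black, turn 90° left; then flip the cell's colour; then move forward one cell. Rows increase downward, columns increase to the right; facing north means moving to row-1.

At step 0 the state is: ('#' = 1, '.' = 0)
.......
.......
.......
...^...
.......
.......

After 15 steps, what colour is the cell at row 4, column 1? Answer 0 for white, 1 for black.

1

k=0  .......
.......
.......
...^...
.......
.......
k=1  .......
.......
.......
...#>..
.......
.......
k=2  .......
.......
.......
...##..
....v..
.......
k=3  .......
.......
.......
...##..
...<#..
.......
k=4  .......
.......
.......
...^#..
...##..
.......
k=5  .......
.......
.......
..<.#..
...##..
.......
k=6  .......
.......
..^....
..#.#..
...##..
.......
k=7  .......
.......
..#>...
..#.#..
...##..
.......
k=8  .......
.......
..##...
..#v#..
...##..
.......
k=9  .......
.......
..##...
..<##..
...##..
.......
k=10  .......
.......
..##...
...##..
..v##..
.......
k=11  .......
.......
..##...
...##..
.<###..
.......
k=12  .......
.......
..##...
.^.##..
.####..
.......
k=13  .......
.......
..##...
.#>##..
.####..
.......
k=14  .......
.......
..##...
.####..
.#v##..
.......
k=15  .......
.......
..##...
.####..
.#.>#..
.......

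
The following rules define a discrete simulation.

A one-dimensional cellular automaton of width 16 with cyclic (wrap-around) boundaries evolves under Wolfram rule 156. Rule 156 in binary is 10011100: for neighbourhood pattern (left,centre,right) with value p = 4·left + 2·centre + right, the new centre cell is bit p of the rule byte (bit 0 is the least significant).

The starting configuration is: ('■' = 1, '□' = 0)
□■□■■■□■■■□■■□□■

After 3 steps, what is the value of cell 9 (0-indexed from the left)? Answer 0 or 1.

gen 0: □■□■■■□■■■□■■□□■
gen 1: □■□■■□□■■□□■□■□■
gen 2: □■□■□■□■□■□■□■□■
gen 3: □■□■□■□■□■□■□■□■

1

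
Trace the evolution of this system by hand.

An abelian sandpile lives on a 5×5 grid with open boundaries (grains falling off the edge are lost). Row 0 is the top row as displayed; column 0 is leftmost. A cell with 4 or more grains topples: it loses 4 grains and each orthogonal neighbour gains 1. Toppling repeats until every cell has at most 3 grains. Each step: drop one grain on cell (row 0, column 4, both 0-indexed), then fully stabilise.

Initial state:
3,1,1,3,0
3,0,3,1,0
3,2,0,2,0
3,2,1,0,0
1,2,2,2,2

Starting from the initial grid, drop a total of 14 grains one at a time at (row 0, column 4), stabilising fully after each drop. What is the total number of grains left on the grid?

44

0) 3,1,1,3,0
3,0,3,1,0
3,2,0,2,0
3,2,1,0,0
1,2,2,2,2
1) 3,1,1,3,1
3,0,3,1,0
3,2,0,2,0
3,2,1,0,0
1,2,2,2,2
2) 3,1,1,3,2
3,0,3,1,0
3,2,0,2,0
3,2,1,0,0
1,2,2,2,2
3) 3,1,1,3,3
3,0,3,1,0
3,2,0,2,0
3,2,1,0,0
1,2,2,2,2
4) 3,1,2,0,1
3,0,3,2,1
3,2,0,2,0
3,2,1,0,0
1,2,2,2,2
5) 3,1,2,0,2
3,0,3,2,1
3,2,0,2,0
3,2,1,0,0
1,2,2,2,2
6) 3,1,2,0,3
3,0,3,2,1
3,2,0,2,0
3,2,1,0,0
1,2,2,2,2
7) 3,1,2,1,0
3,0,3,2,2
3,2,0,2,0
3,2,1,0,0
1,2,2,2,2
8) 3,1,2,1,1
3,0,3,2,2
3,2,0,2,0
3,2,1,0,0
1,2,2,2,2
9) 3,1,2,1,2
3,0,3,2,2
3,2,0,2,0
3,2,1,0,0
1,2,2,2,2
10) 3,1,2,1,3
3,0,3,2,2
3,2,0,2,0
3,2,1,0,0
1,2,2,2,2
11) 3,1,2,2,0
3,0,3,2,3
3,2,0,2,0
3,2,1,0,0
1,2,2,2,2
12) 3,1,2,2,1
3,0,3,2,3
3,2,0,2,0
3,2,1,0,0
1,2,2,2,2
13) 3,1,2,2,2
3,0,3,2,3
3,2,0,2,0
3,2,1,0,0
1,2,2,2,2
14) 3,1,2,2,3
3,0,3,2,3
3,2,0,2,0
3,2,1,0,0
1,2,2,2,2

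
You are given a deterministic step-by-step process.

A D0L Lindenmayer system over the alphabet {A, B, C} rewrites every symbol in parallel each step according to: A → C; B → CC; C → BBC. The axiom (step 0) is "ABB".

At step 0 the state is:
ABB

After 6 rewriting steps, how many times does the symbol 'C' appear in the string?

325

t=0: ABB
t=1: CCCCC
t=2: BBCBBCBBCBBCBBC
t=3: CCCCBBCCCCCBBCCCCCBBCCCCCBBCCCCCBBC
t=4: BBCBBCBBCBBCCCCCBBCBBCBBCBBCBBCCCCCBBCBBCBBCBBCBBCCCCCBBCBBCBBCBBCBBCCCCCBBCBBCBBCBBCBBCCCCCBBC
t=5: CCCCBBCCCCCBBCCCCCBBCCCCCBBCBBCBBCBBCBBCCCCCBBCCCCCBBCCCCC…CBBCCCCCBBCCCCCBBCCCCCBBCCCCCBBCCCCCBBCBBCBBCBBCBBCCCCCBBC  (len 235)
t=6: BBCBBCBBCBBCCCCCBBCBBCBBCBBCBBCCCCCBBCBBCBBCBBCBBCCCCCBBCB…CBBCCCCCBBCCCCCBBCCCCCBBCCCCCBBCCCCCBBCBBCBBCBBCBBCCCCCBBC  (len 615)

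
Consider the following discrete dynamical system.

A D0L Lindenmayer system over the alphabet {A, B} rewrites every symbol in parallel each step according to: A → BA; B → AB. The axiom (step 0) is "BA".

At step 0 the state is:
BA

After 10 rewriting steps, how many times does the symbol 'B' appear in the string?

1024

gen 0: BA
gen 1: ABBA
gen 2: BAABABBA
gen 3: ABBABAABBAABABBA
gen 4: BAABABBAABBABAABABBABAABBAABABBA
gen 5: ABBABAABBAABABBABAABABBAABBABAABBAABABBAABBABAABABBABAABBAABABBA
gen 6: BAABABBAABBABAABABBABAABBAABABBAABBABAABBAABABBABAABABBAAB…ABBAABABBABAABABBAABBABAABBAABABBAABBABAABABBABAABBAABABBA  (len 128)
gen 7: ABBABAABBAABABBABAABABBAABBABAABBAABABBAABBABAABABBABAABBA…ABBAABABBABAABABBAABBABAABBAABABBAABBABAABABBABAABBAABABBA  (len 256)
gen 8: BAABABBAABBABAABABBABAABBAABABBAABBABAABBAABABBABAABABBAAB…ABBAABABBABAABABBAABBABAABBAABABBAABBABAABABBABAABBAABABBA  (len 512)
gen 9: ABBABAABBAABABBABAABABBAABBABAABBAABABBAABBABAABABBABAABBA…ABBAABABBABAABABBAABBABAABBAABABBAABBABAABABBABAABBAABABBA  (len 1024)
gen 10: BAABABBAABBABAABABBABAABBAABABBAABBABAABBAABABBABAABABBAAB…ABBAABABBABAABABBAABBABAABBAABABBAABBABAABABBABAABBAABABBA  (len 2048)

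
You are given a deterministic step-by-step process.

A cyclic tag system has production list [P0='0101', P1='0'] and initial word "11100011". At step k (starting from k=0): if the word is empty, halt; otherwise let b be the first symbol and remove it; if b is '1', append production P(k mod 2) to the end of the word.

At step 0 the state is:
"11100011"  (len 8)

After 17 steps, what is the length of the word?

15

0) "11100011"  (len 8)
1) "11000110101"  (len 11)
2) "10001101010"  (len 11)
3) "00011010100101"  (len 14)
4) "0011010100101"  (len 13)
5) "011010100101"  (len 12)
6) "11010100101"  (len 11)
7) "10101001010101"  (len 14)
8) "01010010101010"  (len 14)
9) "1010010101010"  (len 13)
10) "0100101010100"  (len 13)
11) "100101010100"  (len 12)
12) "001010101000"  (len 12)
13) "01010101000"  (len 11)
14) "1010101000"  (len 10)
15) "0101010000101"  (len 13)
16) "101010000101"  (len 12)
17) "010100001010101"  (len 15)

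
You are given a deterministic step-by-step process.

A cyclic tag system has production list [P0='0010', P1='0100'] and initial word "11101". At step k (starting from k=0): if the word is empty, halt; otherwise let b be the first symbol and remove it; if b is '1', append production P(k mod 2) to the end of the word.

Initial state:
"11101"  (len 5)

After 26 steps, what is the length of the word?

15

0) "11101"  (len 5)
1) "11010010"  (len 8)
2) "10100100100"  (len 11)
3) "01001001000010"  (len 14)
4) "1001001000010"  (len 13)
5) "0010010000100010"  (len 16)
6) "010010000100010"  (len 15)
7) "10010000100010"  (len 14)
8) "00100001000100100"  (len 17)
9) "0100001000100100"  (len 16)
10) "100001000100100"  (len 15)
11) "000010001001000010"  (len 18)
12) "00010001001000010"  (len 17)
13) "0010001001000010"  (len 16)
14) "010001001000010"  (len 15)
15) "10001001000010"  (len 14)
16) "00010010000100100"  (len 17)
17) "0010010000100100"  (len 16)
18) "010010000100100"  (len 15)
19) "10010000100100"  (len 14)
20) "00100001001000100"  (len 17)
21) "0100001001000100"  (len 16)
22) "100001001000100"  (len 15)
23) "000010010001000010"  (len 18)
24) "00010010001000010"  (len 17)
25) "0010010001000010"  (len 16)
26) "010010001000010"  (len 15)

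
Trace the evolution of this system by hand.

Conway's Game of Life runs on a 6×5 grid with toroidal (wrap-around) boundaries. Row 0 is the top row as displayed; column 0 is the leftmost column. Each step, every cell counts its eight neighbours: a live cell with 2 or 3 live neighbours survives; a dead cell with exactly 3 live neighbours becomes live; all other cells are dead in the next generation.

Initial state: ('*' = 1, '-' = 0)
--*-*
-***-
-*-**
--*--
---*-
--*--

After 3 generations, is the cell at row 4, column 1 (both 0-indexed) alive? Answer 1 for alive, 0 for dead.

t=0: --*-*
-***-
-*-**
--*--
---*-
--*--
t=1: -----
-*---
**--*
--*-*
--**-
--*--
t=2: -----
-*---
-****
--*-*
-**--
--**-
t=3: --*--
**-*-
-*--*
----*
-*---
-***-

1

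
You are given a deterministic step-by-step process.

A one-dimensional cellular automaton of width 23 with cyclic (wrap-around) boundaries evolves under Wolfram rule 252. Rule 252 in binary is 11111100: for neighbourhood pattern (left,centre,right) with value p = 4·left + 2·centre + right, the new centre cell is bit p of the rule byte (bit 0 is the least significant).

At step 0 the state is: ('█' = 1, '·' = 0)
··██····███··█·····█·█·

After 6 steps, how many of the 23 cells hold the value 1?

23

0) ··██····███··█·····█·█·
1) ··███···████·██····████
2) █·████··████████···████
3) ███████·█████████··████
4) ██████████████████·████
5) ███████████████████████
6) ███████████████████████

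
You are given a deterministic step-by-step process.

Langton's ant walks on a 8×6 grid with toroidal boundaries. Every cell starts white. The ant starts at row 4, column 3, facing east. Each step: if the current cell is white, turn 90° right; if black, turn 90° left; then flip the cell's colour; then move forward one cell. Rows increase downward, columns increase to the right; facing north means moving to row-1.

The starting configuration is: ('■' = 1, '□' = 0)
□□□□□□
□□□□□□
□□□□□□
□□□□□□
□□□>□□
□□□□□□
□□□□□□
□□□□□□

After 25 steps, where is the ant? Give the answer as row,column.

3,1

step 0: □□□□□□
□□□□□□
□□□□□□
□□□□□□
□□□>□□
□□□□□□
□□□□□□
□□□□□□
step 1: □□□□□□
□□□□□□
□□□□□□
□□□□□□
□□□■□□
□□□v□□
□□□□□□
□□□□□□
step 2: □□□□□□
□□□□□□
□□□□□□
□□□□□□
□□□■□□
□□<■□□
□□□□□□
□□□□□□
step 3: □□□□□□
□□□□□□
□□□□□□
□□□□□□
□□^■□□
□□■■□□
□□□□□□
□□□□□□
step 4: □□□□□□
□□□□□□
□□□□□□
□□□□□□
□□■>□□
□□■■□□
□□□□□□
□□□□□□
step 5: □□□□□□
□□□□□□
□□□□□□
□□□^□□
□□■□□□
□□■■□□
□□□□□□
□□□□□□
step 6: □□□□□□
□□□□□□
□□□□□□
□□□■>□
□□■□□□
□□■■□□
□□□□□□
□□□□□□
step 7: □□□□□□
□□□□□□
□□□□□□
□□□■■□
□□■□v□
□□■■□□
□□□□□□
□□□□□□
step 8: □□□□□□
□□□□□□
□□□□□□
□□□■■□
□□■<■□
□□■■□□
□□□□□□
□□□□□□
step 9: □□□□□□
□□□□□□
□□□□□□
□□□^■□
□□■■■□
□□■■□□
□□□□□□
□□□□□□
step 10: □□□□□□
□□□□□□
□□□□□□
□□<□■□
□□■■■□
□□■■□□
□□□□□□
□□□□□□
step 11: □□□□□□
□□□□□□
□□^□□□
□□■□■□
□□■■■□
□□■■□□
□□□□□□
□□□□□□
step 12: □□□□□□
□□□□□□
□□■>□□
□□■□■□
□□■■■□
□□■■□□
□□□□□□
□□□□□□
step 13: □□□□□□
□□□□□□
□□■■□□
□□■v■□
□□■■■□
□□■■□□
□□□□□□
□□□□□□
step 14: □□□□□□
□□□□□□
□□■■□□
□□<■■□
□□■■■□
□□■■□□
□□□□□□
□□□□□□
step 15: □□□□□□
□□□□□□
□□■■□□
□□□■■□
□□v■■□
□□■■□□
□□□□□□
□□□□□□
step 16: □□□□□□
□□□□□□
□□■■□□
□□□■■□
□□□>■□
□□■■□□
□□□□□□
□□□□□□
step 17: □□□□□□
□□□□□□
□□■■□□
□□□^■□
□□□□■□
□□■■□□
□□□□□□
□□□□□□
step 18: □□□□□□
□□□□□□
□□■■□□
□□<□■□
□□□□■□
□□■■□□
□□□□□□
□□□□□□
step 19: □□□□□□
□□□□□□
□□^■□□
□□■□■□
□□□□■□
□□■■□□
□□□□□□
□□□□□□
step 20: □□□□□□
□□□□□□
□<□■□□
□□■□■□
□□□□■□
□□■■□□
□□□□□□
□□□□□□
step 21: □□□□□□
□^□□□□
□■□■□□
□□■□■□
□□□□■□
□□■■□□
□□□□□□
□□□□□□
step 22: □□□□□□
□■>□□□
□■□■□□
□□■□■□
□□□□■□
□□■■□□
□□□□□□
□□□□□□
step 23: □□□□□□
□■■□□□
□■v■□□
□□■□■□
□□□□■□
□□■■□□
□□□□□□
□□□□□□
step 24: □□□□□□
□■■□□□
□<■■□□
□□■□■□
□□□□■□
□□■■□□
□□□□□□
□□□□□□
step 25: □□□□□□
□■■□□□
□□■■□□
□v■□■□
□□□□■□
□□■■□□
□□□□□□
□□□□□□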